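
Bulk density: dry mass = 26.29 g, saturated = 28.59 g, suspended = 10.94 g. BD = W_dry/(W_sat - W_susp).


BD = 26.29 / (28.59 - 10.94) = 26.29 / 17.65 = 1.49 g/cm^3

1.49


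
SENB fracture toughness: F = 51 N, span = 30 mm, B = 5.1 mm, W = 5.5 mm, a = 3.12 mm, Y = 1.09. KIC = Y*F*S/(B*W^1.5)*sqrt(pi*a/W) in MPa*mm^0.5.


KIC = 1.09*51*30/(5.1*5.5^1.5)*sqrt(pi*3.12/5.5) = 33.84

33.84


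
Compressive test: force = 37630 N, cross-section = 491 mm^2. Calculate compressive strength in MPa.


CS = 37630 / 491 = 76.6 MPa

76.6


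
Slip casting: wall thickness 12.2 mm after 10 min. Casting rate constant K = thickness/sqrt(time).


K = 12.2 / sqrt(10) = 12.2 / 3.1623 = 3.858 mm/min^0.5

3.858


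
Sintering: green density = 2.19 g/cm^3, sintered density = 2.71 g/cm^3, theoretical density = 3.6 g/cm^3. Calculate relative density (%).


Relative = 2.71 / 3.6 * 100 = 75.3%

75.3


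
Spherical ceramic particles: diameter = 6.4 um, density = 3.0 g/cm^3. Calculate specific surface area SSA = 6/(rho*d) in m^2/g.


SSA = 6 / (3.0 * 6.4) = 0.313 m^2/g

0.313


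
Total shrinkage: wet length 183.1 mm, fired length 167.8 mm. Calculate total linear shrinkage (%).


TS = (183.1 - 167.8) / 183.1 * 100 = 8.36%

8.36


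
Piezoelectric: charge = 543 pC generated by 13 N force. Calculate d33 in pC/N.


d33 = 543 / 13 = 41.8 pC/N

41.8


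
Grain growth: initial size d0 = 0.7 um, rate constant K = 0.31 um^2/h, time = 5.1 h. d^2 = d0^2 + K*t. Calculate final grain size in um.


d^2 = 0.7^2 + 0.31*5.1 = 2.071
d = sqrt(2.071) = 1.44 um

1.44


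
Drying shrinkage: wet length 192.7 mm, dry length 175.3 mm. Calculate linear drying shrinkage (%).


DS = (192.7 - 175.3) / 192.7 * 100 = 9.03%

9.03


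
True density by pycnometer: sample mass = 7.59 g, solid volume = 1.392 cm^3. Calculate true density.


TD = 7.59 / 1.392 = 5.453 g/cm^3

5.453


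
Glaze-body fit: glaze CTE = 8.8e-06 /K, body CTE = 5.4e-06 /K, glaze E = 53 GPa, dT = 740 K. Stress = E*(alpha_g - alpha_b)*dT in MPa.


Stress = 53*1000*(8.8e-06 - 5.4e-06)*740 = 133.3 MPa

133.3


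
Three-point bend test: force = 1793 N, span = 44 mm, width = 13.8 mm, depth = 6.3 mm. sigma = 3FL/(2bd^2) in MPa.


sigma = 3*1793*44/(2*13.8*6.3^2) = 216.1 MPa

216.1


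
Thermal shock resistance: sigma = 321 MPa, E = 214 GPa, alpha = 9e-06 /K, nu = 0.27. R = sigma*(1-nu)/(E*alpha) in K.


R = 321*(1-0.27)/(214*1000*9e-06) = 122 K

122


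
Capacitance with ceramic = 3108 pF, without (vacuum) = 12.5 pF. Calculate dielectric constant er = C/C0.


er = 3108 / 12.5 = 248.64

248.64


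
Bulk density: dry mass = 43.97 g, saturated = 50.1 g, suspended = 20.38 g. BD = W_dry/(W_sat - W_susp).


BD = 43.97 / (50.1 - 20.38) = 43.97 / 29.72 = 1.479 g/cm^3

1.479


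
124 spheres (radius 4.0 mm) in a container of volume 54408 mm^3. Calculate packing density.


V_sphere = 4/3*pi*4.0^3 = 268.0826 mm^3
Total V = 124*268.0826 = 33242.2424 mm^3
PD = 33242.2424 / 54408 = 0.611

0.611


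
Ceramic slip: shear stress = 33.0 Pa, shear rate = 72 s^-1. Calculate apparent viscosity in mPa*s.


eta = tau/gamma * 1000 = 33.0/72 * 1000 = 458.3 mPa*s

458.3


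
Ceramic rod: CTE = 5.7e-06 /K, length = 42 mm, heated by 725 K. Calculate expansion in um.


dL = 5.7e-06 * 42 * 725 * 1000 = 173.565 um

173.565


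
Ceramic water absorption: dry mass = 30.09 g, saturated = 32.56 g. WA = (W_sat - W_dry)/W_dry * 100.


WA = (32.56 - 30.09) / 30.09 * 100 = 8.21%

8.21


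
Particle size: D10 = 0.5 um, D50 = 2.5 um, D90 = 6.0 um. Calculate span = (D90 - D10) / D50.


Span = (6.0 - 0.5) / 2.5 = 5.5 / 2.5 = 2.2

2.2


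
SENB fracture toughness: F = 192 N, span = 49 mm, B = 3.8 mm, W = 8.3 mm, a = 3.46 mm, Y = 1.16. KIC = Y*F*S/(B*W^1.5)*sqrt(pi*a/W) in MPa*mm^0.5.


KIC = 1.16*192*49/(3.8*8.3^1.5)*sqrt(pi*3.46/8.3) = 137.44

137.44


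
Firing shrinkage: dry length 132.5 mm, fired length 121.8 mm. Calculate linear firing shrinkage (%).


FS = (132.5 - 121.8) / 132.5 * 100 = 8.08%

8.08


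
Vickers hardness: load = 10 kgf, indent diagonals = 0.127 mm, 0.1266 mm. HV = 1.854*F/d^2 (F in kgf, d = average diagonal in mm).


d_avg = (0.127+0.1266)/2 = 0.1268 mm
HV = 1.854*10/0.1268^2 = 1153

1153


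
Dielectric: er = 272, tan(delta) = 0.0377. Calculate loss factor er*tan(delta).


Loss = 272 * 0.0377 = 10.254

10.254


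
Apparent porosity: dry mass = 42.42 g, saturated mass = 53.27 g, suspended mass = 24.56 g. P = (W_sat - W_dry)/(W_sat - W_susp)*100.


P = (53.27 - 42.42) / (53.27 - 24.56) * 100 = 10.85 / 28.71 * 100 = 37.8%

37.8


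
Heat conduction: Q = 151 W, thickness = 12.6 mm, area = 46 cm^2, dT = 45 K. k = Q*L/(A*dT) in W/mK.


k = 151*12.6/1000/(46/10000*45) = 9.19 W/mK

9.19


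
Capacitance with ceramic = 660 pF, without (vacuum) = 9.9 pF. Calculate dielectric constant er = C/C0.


er = 660 / 9.9 = 66.67

66.67


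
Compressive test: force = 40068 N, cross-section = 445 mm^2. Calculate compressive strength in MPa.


CS = 40068 / 445 = 90.0 MPa

90.0


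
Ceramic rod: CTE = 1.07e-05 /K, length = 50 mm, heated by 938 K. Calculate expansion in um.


dL = 1.07e-05 * 50 * 938 * 1000 = 501.83 um

501.83


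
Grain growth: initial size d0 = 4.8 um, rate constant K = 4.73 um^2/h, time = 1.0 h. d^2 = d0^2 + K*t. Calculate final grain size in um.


d^2 = 4.8^2 + 4.73*1.0 = 27.77
d = sqrt(27.77) = 5.27 um

5.27


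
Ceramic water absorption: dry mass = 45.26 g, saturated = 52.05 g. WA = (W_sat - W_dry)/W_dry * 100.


WA = (52.05 - 45.26) / 45.26 * 100 = 15.0%

15.0


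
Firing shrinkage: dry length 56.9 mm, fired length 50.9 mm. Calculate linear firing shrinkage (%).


FS = (56.9 - 50.9) / 56.9 * 100 = 10.54%

10.54


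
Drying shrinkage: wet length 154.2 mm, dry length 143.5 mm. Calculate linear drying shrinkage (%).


DS = (154.2 - 143.5) / 154.2 * 100 = 6.94%

6.94


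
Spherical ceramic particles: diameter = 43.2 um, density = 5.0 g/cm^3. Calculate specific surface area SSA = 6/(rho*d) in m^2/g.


SSA = 6 / (5.0 * 43.2) = 0.028 m^2/g

0.028


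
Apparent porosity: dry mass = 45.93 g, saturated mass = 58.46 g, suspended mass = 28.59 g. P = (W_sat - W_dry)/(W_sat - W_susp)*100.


P = (58.46 - 45.93) / (58.46 - 28.59) * 100 = 12.53 / 29.87 * 100 = 41.9%

41.9


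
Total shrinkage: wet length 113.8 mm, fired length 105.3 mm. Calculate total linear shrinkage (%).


TS = (113.8 - 105.3) / 113.8 * 100 = 7.47%

7.47


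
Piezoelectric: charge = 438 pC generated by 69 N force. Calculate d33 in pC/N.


d33 = 438 / 69 = 6.3 pC/N

6.3


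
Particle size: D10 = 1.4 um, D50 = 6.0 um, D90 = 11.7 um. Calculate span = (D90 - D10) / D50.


Span = (11.7 - 1.4) / 6.0 = 10.3 / 6.0 = 1.717

1.717


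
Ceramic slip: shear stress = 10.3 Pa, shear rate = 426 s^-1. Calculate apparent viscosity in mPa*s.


eta = tau/gamma * 1000 = 10.3/426 * 1000 = 24.2 mPa*s

24.2


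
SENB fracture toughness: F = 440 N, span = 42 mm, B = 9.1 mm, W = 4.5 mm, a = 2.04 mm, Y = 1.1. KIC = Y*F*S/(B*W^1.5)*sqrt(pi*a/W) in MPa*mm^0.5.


KIC = 1.1*440*42/(9.1*4.5^1.5)*sqrt(pi*2.04/4.5) = 279.27

279.27


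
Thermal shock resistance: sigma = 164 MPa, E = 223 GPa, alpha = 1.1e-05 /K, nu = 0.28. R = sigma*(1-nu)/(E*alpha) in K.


R = 164*(1-0.28)/(223*1000*1.1e-05) = 48 K

48


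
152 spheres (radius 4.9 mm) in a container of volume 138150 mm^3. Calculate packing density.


V_sphere = 4/3*pi*4.9^3 = 492.807 mm^3
Total V = 152*492.807 = 74906.664 mm^3
PD = 74906.664 / 138150 = 0.542

0.542


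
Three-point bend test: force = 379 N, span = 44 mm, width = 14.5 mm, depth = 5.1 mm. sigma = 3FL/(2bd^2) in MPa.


sigma = 3*379*44/(2*14.5*5.1^2) = 66.3 MPa

66.3


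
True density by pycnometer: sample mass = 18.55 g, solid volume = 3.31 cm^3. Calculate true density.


TD = 18.55 / 3.31 = 5.604 g/cm^3

5.604


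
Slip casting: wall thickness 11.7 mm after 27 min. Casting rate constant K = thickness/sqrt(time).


K = 11.7 / sqrt(27) = 11.7 / 5.1962 = 2.252 mm/min^0.5

2.252


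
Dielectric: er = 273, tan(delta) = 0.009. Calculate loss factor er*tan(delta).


Loss = 273 * 0.009 = 2.457

2.457


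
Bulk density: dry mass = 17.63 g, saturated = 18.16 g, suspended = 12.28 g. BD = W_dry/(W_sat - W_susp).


BD = 17.63 / (18.16 - 12.28) = 17.63 / 5.88 = 2.998 g/cm^3

2.998


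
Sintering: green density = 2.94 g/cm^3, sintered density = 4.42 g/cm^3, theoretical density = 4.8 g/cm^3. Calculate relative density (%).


Relative = 4.42 / 4.8 * 100 = 92.1%

92.1


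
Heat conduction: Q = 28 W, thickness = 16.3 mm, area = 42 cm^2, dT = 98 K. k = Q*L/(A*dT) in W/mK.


k = 28*16.3/1000/(42/10000*98) = 1.11 W/mK

1.11


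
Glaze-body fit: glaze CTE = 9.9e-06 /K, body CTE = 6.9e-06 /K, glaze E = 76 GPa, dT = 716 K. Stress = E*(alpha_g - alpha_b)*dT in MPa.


Stress = 76*1000*(9.9e-06 - 6.9e-06)*716 = 163.2 MPa

163.2


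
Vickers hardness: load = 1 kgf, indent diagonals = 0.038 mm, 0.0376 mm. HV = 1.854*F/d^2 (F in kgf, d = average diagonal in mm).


d_avg = (0.038+0.0376)/2 = 0.0378 mm
HV = 1.854*1/0.0378^2 = 1298

1298


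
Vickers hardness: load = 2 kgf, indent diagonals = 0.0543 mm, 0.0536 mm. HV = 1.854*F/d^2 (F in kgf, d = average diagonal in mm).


d_avg = (0.0543+0.0536)/2 = 0.05395 mm
HV = 1.854*2/0.05395^2 = 1274

1274


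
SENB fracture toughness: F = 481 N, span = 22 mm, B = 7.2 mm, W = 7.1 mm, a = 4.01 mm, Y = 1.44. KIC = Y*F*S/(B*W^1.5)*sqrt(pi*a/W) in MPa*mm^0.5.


KIC = 1.44*481*22/(7.2*7.1^1.5)*sqrt(pi*4.01/7.1) = 149.01

149.01


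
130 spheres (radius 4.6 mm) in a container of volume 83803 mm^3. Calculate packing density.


V_sphere = 4/3*pi*4.6^3 = 407.7201 mm^3
Total V = 130*407.7201 = 53003.613 mm^3
PD = 53003.613 / 83803 = 0.632

0.632


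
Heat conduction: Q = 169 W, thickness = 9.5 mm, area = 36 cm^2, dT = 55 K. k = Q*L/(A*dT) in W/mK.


k = 169*9.5/1000/(36/10000*55) = 8.11 W/mK

8.11


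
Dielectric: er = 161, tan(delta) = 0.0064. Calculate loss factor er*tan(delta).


Loss = 161 * 0.0064 = 1.03

1.03


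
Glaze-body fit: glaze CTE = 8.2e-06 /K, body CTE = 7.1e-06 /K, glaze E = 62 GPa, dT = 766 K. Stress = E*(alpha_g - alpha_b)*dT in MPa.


Stress = 62*1000*(8.2e-06 - 7.1e-06)*766 = 52.2 MPa

52.2


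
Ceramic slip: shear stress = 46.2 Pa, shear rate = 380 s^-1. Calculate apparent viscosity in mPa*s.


eta = tau/gamma * 1000 = 46.2/380 * 1000 = 121.6 mPa*s

121.6


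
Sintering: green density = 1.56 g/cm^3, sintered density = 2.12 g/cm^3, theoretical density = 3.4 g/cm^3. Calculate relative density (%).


Relative = 2.12 / 3.4 * 100 = 62.4%

62.4


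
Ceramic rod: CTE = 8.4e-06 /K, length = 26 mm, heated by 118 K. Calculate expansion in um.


dL = 8.4e-06 * 26 * 118 * 1000 = 25.771 um

25.771


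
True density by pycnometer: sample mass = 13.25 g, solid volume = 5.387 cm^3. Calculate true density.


TD = 13.25 / 5.387 = 2.46 g/cm^3

2.46


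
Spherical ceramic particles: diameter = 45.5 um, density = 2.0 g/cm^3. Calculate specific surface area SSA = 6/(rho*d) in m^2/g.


SSA = 6 / (2.0 * 45.5) = 0.066 m^2/g

0.066


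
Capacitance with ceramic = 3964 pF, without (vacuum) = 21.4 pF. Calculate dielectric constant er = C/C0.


er = 3964 / 21.4 = 185.23

185.23


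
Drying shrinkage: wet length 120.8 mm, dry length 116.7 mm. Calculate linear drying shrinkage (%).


DS = (120.8 - 116.7) / 120.8 * 100 = 3.39%

3.39


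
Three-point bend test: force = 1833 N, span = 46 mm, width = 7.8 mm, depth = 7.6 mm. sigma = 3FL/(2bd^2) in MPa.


sigma = 3*1833*46/(2*7.8*7.6^2) = 280.7 MPa

280.7


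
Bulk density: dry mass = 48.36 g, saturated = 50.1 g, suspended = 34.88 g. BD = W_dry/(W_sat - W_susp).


BD = 48.36 / (50.1 - 34.88) = 48.36 / 15.22 = 3.177 g/cm^3

3.177


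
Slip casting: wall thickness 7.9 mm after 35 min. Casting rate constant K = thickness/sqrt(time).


K = 7.9 / sqrt(35) = 7.9 / 5.9161 = 1.335 mm/min^0.5

1.335


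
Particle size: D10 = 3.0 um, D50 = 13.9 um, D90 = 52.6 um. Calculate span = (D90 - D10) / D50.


Span = (52.6 - 3.0) / 13.9 = 49.6 / 13.9 = 3.568

3.568


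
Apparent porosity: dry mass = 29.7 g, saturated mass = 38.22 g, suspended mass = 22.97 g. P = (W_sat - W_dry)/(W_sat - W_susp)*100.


P = (38.22 - 29.7) / (38.22 - 22.97) * 100 = 8.52 / 15.25 * 100 = 55.9%

55.9


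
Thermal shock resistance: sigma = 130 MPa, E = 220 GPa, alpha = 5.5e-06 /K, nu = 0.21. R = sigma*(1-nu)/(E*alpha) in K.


R = 130*(1-0.21)/(220*1000*5.5e-06) = 85 K

85


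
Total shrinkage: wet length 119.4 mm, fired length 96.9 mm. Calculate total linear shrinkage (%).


TS = (119.4 - 96.9) / 119.4 * 100 = 18.84%

18.84


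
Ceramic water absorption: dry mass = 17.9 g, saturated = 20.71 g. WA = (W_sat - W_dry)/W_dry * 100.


WA = (20.71 - 17.9) / 17.9 * 100 = 15.7%

15.7


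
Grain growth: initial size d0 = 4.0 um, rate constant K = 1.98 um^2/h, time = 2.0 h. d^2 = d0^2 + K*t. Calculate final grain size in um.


d^2 = 4.0^2 + 1.98*2.0 = 19.96
d = sqrt(19.96) = 4.47 um

4.47


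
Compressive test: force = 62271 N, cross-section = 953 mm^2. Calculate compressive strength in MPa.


CS = 62271 / 953 = 65.3 MPa

65.3


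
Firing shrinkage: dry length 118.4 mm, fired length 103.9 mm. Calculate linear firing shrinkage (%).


FS = (118.4 - 103.9) / 118.4 * 100 = 12.25%

12.25


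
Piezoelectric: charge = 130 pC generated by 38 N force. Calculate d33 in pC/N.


d33 = 130 / 38 = 3.4 pC/N

3.4


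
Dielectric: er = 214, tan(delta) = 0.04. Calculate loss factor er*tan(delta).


Loss = 214 * 0.04 = 8.56

8.56


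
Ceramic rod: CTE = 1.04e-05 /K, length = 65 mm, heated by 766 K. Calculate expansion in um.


dL = 1.04e-05 * 65 * 766 * 1000 = 517.816 um

517.816


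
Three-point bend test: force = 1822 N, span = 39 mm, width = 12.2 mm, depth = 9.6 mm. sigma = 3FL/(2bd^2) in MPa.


sigma = 3*1822*39/(2*12.2*9.6^2) = 94.8 MPa

94.8


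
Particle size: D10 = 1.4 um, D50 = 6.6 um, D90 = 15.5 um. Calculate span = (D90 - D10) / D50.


Span = (15.5 - 1.4) / 6.6 = 14.1 / 6.6 = 2.136

2.136


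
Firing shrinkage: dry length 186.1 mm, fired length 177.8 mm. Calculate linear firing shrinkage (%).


FS = (186.1 - 177.8) / 186.1 * 100 = 4.46%

4.46


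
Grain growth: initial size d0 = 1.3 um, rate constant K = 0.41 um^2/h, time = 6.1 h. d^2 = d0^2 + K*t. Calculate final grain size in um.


d^2 = 1.3^2 + 0.41*6.1 = 4.191
d = sqrt(4.191) = 2.05 um

2.05


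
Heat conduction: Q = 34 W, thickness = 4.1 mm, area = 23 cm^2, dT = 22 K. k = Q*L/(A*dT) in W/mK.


k = 34*4.1/1000/(23/10000*22) = 2.75 W/mK

2.75


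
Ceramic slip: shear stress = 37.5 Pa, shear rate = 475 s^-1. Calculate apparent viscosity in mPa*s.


eta = tau/gamma * 1000 = 37.5/475 * 1000 = 78.9 mPa*s

78.9


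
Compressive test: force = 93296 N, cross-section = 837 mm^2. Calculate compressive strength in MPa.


CS = 93296 / 837 = 111.5 MPa

111.5


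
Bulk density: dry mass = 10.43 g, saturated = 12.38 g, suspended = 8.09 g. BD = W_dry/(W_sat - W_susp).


BD = 10.43 / (12.38 - 8.09) = 10.43 / 4.29 = 2.431 g/cm^3

2.431


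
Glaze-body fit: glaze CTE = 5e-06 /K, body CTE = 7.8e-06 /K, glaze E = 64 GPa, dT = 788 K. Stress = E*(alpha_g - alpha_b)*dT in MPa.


Stress = 64*1000*(5e-06 - 7.8e-06)*788 = -141.2 MPa

-141.2


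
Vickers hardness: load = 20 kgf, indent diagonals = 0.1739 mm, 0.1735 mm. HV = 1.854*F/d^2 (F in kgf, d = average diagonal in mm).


d_avg = (0.1739+0.1735)/2 = 0.1737 mm
HV = 1.854*20/0.1737^2 = 1229

1229


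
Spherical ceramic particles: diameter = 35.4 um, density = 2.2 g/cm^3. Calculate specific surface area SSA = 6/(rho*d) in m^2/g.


SSA = 6 / (2.2 * 35.4) = 0.077 m^2/g

0.077


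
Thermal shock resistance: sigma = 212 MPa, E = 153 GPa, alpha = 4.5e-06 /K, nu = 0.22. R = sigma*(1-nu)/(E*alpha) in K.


R = 212*(1-0.22)/(153*1000*4.5e-06) = 240 K

240


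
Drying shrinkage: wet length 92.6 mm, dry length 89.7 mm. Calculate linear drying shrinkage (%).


DS = (92.6 - 89.7) / 92.6 * 100 = 3.13%

3.13


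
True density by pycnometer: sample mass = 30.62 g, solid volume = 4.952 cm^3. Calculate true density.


TD = 30.62 / 4.952 = 6.183 g/cm^3

6.183


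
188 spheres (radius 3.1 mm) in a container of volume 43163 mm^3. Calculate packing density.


V_sphere = 4/3*pi*3.1^3 = 124.7882 mm^3
Total V = 188*124.7882 = 23460.1816 mm^3
PD = 23460.1816 / 43163 = 0.544

0.544


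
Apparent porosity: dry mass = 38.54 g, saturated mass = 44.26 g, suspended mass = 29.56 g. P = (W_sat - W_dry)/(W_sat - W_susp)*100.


P = (44.26 - 38.54) / (44.26 - 29.56) * 100 = 5.72 / 14.7 * 100 = 38.9%

38.9


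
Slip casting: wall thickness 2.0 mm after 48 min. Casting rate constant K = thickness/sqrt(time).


K = 2.0 / sqrt(48) = 2.0 / 6.9282 = 0.289 mm/min^0.5

0.289


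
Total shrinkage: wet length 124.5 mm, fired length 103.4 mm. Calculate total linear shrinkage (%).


TS = (124.5 - 103.4) / 124.5 * 100 = 16.95%

16.95


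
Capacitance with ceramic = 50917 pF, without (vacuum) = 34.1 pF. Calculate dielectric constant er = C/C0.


er = 50917 / 34.1 = 1493.17

1493.17


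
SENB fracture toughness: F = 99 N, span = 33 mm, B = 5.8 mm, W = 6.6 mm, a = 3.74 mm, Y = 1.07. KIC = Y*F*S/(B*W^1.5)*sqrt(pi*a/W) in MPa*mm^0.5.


KIC = 1.07*99*33/(5.8*6.6^1.5)*sqrt(pi*3.74/6.6) = 47.43

47.43


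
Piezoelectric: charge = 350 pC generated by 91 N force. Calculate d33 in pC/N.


d33 = 350 / 91 = 3.8 pC/N

3.8


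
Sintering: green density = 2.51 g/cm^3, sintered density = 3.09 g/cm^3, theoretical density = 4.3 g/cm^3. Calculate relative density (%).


Relative = 3.09 / 4.3 * 100 = 71.9%

71.9


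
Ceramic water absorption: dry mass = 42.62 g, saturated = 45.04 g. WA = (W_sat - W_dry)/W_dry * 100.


WA = (45.04 - 42.62) / 42.62 * 100 = 5.68%

5.68


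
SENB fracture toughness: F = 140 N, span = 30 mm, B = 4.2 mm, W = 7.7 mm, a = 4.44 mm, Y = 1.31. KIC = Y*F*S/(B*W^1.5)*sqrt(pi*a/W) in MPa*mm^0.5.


KIC = 1.31*140*30/(4.2*7.7^1.5)*sqrt(pi*4.44/7.7) = 82.52

82.52


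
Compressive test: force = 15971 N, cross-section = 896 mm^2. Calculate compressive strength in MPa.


CS = 15971 / 896 = 17.8 MPa

17.8


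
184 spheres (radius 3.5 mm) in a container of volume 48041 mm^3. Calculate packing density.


V_sphere = 4/3*pi*3.5^3 = 179.5944 mm^3
Total V = 184*179.5944 = 33045.3696 mm^3
PD = 33045.3696 / 48041 = 0.688

0.688


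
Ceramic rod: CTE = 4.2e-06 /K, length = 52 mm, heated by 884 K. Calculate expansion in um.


dL = 4.2e-06 * 52 * 884 * 1000 = 193.066 um

193.066


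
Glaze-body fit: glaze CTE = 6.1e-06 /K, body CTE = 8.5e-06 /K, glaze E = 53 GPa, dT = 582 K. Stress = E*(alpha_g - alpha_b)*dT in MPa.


Stress = 53*1000*(6.1e-06 - 8.5e-06)*582 = -74.0 MPa

-74.0


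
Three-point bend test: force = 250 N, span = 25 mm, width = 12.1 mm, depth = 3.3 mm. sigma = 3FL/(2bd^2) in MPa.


sigma = 3*250*25/(2*12.1*3.3^2) = 71.1 MPa

71.1


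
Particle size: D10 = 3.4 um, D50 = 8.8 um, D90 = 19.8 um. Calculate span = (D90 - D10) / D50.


Span = (19.8 - 3.4) / 8.8 = 16.4 / 8.8 = 1.864

1.864


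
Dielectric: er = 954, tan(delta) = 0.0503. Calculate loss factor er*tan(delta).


Loss = 954 * 0.0503 = 47.986

47.986


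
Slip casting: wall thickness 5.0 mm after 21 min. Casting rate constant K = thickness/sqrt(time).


K = 5.0 / sqrt(21) = 5.0 / 4.5826 = 1.091 mm/min^0.5

1.091


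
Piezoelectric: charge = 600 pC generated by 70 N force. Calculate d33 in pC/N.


d33 = 600 / 70 = 8.6 pC/N

8.6


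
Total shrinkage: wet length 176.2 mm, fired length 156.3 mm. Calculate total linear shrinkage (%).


TS = (176.2 - 156.3) / 176.2 * 100 = 11.29%

11.29


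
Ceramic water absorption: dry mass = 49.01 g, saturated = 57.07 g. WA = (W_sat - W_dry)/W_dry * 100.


WA = (57.07 - 49.01) / 49.01 * 100 = 16.45%

16.45


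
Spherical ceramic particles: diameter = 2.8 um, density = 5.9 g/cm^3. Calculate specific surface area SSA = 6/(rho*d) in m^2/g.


SSA = 6 / (5.9 * 2.8) = 0.363 m^2/g

0.363


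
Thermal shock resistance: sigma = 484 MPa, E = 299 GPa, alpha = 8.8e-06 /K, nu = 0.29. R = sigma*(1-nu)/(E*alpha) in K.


R = 484*(1-0.29)/(299*1000*8.8e-06) = 131 K

131


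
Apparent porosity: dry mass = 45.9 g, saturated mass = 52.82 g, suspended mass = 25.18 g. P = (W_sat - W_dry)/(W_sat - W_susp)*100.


P = (52.82 - 45.9) / (52.82 - 25.18) * 100 = 6.92 / 27.64 * 100 = 25.0%

25.0


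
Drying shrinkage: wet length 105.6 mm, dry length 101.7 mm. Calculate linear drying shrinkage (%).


DS = (105.6 - 101.7) / 105.6 * 100 = 3.69%

3.69


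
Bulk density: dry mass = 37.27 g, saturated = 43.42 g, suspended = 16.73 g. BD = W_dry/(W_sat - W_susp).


BD = 37.27 / (43.42 - 16.73) = 37.27 / 26.69 = 1.396 g/cm^3

1.396


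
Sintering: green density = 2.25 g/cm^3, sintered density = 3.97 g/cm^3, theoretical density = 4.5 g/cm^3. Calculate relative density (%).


Relative = 3.97 / 4.5 * 100 = 88.2%

88.2


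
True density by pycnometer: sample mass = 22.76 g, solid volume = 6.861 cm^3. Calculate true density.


TD = 22.76 / 6.861 = 3.317 g/cm^3

3.317


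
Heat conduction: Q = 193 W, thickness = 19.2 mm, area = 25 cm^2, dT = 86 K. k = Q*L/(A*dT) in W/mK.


k = 193*19.2/1000/(25/10000*86) = 17.24 W/mK

17.24


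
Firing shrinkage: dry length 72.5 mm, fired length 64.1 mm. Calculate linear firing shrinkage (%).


FS = (72.5 - 64.1) / 72.5 * 100 = 11.59%

11.59


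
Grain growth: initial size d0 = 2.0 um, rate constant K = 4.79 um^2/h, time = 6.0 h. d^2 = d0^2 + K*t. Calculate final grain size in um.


d^2 = 2.0^2 + 4.79*6.0 = 32.74
d = sqrt(32.74) = 5.72 um

5.72


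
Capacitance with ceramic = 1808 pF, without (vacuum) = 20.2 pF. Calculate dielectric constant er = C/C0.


er = 1808 / 20.2 = 89.5

89.5


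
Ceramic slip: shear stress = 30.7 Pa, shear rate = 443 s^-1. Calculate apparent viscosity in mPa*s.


eta = tau/gamma * 1000 = 30.7/443 * 1000 = 69.3 mPa*s

69.3


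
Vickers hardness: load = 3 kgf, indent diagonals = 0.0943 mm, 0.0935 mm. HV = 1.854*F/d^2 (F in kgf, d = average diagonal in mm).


d_avg = (0.0943+0.0935)/2 = 0.0939 mm
HV = 1.854*3/0.0939^2 = 631

631


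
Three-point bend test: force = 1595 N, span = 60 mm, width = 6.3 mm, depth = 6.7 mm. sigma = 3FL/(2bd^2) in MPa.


sigma = 3*1595*60/(2*6.3*6.7^2) = 507.6 MPa

507.6


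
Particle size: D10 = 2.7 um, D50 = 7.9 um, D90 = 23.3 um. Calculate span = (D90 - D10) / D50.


Span = (23.3 - 2.7) / 7.9 = 20.6 / 7.9 = 2.608

2.608


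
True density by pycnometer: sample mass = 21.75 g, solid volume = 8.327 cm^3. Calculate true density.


TD = 21.75 / 8.327 = 2.612 g/cm^3

2.612


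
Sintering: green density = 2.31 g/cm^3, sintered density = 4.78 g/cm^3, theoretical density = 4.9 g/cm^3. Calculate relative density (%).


Relative = 4.78 / 4.9 * 100 = 97.6%

97.6


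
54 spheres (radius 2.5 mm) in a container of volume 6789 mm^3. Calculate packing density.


V_sphere = 4/3*pi*2.5^3 = 65.4498 mm^3
Total V = 54*65.4498 = 3534.2892 mm^3
PD = 3534.2892 / 6789 = 0.521

0.521


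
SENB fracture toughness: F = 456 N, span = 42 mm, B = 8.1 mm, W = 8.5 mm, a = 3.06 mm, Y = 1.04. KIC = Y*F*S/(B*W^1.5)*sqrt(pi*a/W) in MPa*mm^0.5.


KIC = 1.04*456*42/(8.1*8.5^1.5)*sqrt(pi*3.06/8.5) = 105.53

105.53


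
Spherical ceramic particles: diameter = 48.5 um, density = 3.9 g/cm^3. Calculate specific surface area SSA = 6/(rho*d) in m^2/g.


SSA = 6 / (3.9 * 48.5) = 0.032 m^2/g

0.032


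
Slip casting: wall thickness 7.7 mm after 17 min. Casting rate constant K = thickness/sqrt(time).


K = 7.7 / sqrt(17) = 7.7 / 4.1231 = 1.868 mm/min^0.5

1.868


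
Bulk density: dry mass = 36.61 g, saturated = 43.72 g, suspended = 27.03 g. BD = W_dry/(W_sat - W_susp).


BD = 36.61 / (43.72 - 27.03) = 36.61 / 16.69 = 2.194 g/cm^3

2.194


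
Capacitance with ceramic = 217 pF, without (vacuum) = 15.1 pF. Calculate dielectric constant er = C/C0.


er = 217 / 15.1 = 14.37

14.37


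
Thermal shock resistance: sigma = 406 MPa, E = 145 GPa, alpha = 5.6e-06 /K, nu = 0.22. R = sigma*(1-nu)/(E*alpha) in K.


R = 406*(1-0.22)/(145*1000*5.6e-06) = 390 K

390


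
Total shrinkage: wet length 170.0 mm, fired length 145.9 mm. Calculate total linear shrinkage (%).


TS = (170.0 - 145.9) / 170.0 * 100 = 14.18%

14.18


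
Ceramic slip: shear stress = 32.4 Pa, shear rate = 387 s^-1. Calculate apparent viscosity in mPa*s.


eta = tau/gamma * 1000 = 32.4/387 * 1000 = 83.7 mPa*s

83.7


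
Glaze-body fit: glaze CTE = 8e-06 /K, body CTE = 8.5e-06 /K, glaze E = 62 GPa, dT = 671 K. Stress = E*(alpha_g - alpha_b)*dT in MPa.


Stress = 62*1000*(8e-06 - 8.5e-06)*671 = -20.8 MPa

-20.8


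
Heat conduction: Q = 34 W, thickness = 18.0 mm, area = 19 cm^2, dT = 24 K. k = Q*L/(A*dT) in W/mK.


k = 34*18.0/1000/(19/10000*24) = 13.42 W/mK

13.42


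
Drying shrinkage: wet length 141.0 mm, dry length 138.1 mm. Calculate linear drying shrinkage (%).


DS = (141.0 - 138.1) / 141.0 * 100 = 2.06%

2.06


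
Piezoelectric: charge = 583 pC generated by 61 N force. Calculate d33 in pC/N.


d33 = 583 / 61 = 9.6 pC/N

9.6


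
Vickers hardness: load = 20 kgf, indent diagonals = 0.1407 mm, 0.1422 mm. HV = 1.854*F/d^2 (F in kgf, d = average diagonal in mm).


d_avg = (0.1407+0.1422)/2 = 0.14145 mm
HV = 1.854*20/0.14145^2 = 1853

1853


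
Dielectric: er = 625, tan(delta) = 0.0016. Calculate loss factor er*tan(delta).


Loss = 625 * 0.0016 = 1.0

1.0


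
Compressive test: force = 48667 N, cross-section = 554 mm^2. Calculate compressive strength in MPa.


CS = 48667 / 554 = 87.8 MPa

87.8


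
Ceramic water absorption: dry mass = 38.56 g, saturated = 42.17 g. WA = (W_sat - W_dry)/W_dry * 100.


WA = (42.17 - 38.56) / 38.56 * 100 = 9.36%

9.36


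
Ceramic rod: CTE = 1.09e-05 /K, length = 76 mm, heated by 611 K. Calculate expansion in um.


dL = 1.09e-05 * 76 * 611 * 1000 = 506.152 um

506.152


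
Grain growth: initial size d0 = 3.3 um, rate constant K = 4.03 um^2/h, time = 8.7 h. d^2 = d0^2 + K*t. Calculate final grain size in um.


d^2 = 3.3^2 + 4.03*8.7 = 45.951
d = sqrt(45.951) = 6.78 um

6.78


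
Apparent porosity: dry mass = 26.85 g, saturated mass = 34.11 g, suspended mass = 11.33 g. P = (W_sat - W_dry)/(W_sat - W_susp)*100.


P = (34.11 - 26.85) / (34.11 - 11.33) * 100 = 7.26 / 22.78 * 100 = 31.9%

31.9


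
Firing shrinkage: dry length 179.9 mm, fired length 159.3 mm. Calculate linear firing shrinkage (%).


FS = (179.9 - 159.3) / 179.9 * 100 = 11.45%

11.45


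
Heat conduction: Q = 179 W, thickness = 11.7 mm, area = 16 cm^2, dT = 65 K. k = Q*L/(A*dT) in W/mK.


k = 179*11.7/1000/(16/10000*65) = 20.14 W/mK

20.14


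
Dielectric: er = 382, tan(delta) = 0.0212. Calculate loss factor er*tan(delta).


Loss = 382 * 0.0212 = 8.098

8.098


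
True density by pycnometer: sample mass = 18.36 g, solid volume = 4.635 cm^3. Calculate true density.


TD = 18.36 / 4.635 = 3.961 g/cm^3

3.961


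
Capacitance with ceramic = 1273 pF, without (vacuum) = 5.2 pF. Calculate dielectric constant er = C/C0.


er = 1273 / 5.2 = 244.81

244.81


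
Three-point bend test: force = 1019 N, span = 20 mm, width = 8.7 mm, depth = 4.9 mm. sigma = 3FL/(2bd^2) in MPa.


sigma = 3*1019*20/(2*8.7*4.9^2) = 146.3 MPa

146.3


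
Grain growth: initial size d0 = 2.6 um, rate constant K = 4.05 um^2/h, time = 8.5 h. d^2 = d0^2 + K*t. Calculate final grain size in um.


d^2 = 2.6^2 + 4.05*8.5 = 41.185
d = sqrt(41.185) = 6.42 um

6.42


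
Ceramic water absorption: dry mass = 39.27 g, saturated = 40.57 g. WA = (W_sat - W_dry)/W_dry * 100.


WA = (40.57 - 39.27) / 39.27 * 100 = 3.31%

3.31


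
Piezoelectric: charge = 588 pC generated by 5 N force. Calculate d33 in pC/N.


d33 = 588 / 5 = 117.6 pC/N

117.6


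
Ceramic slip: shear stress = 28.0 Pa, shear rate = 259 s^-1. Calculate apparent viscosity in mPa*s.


eta = tau/gamma * 1000 = 28.0/259 * 1000 = 108.1 mPa*s

108.1


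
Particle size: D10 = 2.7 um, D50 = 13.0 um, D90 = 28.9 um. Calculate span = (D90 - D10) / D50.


Span = (28.9 - 2.7) / 13.0 = 26.2 / 13.0 = 2.015

2.015


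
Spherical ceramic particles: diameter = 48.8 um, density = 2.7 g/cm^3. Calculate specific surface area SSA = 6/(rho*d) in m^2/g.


SSA = 6 / (2.7 * 48.8) = 0.046 m^2/g

0.046


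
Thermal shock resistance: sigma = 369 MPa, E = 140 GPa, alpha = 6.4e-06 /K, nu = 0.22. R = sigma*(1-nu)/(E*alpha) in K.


R = 369*(1-0.22)/(140*1000*6.4e-06) = 321 K

321


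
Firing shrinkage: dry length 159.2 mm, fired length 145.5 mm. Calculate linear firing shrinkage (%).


FS = (159.2 - 145.5) / 159.2 * 100 = 8.61%

8.61


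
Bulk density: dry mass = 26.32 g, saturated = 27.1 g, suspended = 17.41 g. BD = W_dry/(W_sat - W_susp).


BD = 26.32 / (27.1 - 17.41) = 26.32 / 9.69 = 2.716 g/cm^3

2.716


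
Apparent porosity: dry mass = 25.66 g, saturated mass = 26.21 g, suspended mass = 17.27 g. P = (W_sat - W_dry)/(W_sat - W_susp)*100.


P = (26.21 - 25.66) / (26.21 - 17.27) * 100 = 0.55 / 8.94 * 100 = 6.2%

6.2


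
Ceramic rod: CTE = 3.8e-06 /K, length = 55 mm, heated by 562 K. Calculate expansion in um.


dL = 3.8e-06 * 55 * 562 * 1000 = 117.458 um

117.458


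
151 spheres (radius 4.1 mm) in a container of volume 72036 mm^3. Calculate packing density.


V_sphere = 4/3*pi*4.1^3 = 288.6956 mm^3
Total V = 151*288.6956 = 43593.0356 mm^3
PD = 43593.0356 / 72036 = 0.605

0.605


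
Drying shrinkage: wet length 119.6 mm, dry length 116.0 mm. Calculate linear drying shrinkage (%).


DS = (119.6 - 116.0) / 119.6 * 100 = 3.01%

3.01


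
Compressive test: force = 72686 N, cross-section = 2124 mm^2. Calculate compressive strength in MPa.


CS = 72686 / 2124 = 34.2 MPa

34.2


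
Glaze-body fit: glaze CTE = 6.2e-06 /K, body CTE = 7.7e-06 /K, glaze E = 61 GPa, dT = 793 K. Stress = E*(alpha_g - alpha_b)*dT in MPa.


Stress = 61*1000*(6.2e-06 - 7.7e-06)*793 = -72.6 MPa

-72.6


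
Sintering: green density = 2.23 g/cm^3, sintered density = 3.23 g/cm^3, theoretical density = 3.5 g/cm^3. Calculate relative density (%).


Relative = 3.23 / 3.5 * 100 = 92.3%

92.3


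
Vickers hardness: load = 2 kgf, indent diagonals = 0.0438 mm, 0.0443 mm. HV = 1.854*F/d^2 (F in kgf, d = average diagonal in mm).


d_avg = (0.0438+0.0443)/2 = 0.04405 mm
HV = 1.854*2/0.04405^2 = 1911

1911


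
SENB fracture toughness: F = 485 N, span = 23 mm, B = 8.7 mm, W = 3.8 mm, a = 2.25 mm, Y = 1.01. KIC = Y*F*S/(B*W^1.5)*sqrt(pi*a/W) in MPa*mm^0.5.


KIC = 1.01*485*23/(8.7*3.8^1.5)*sqrt(pi*2.25/3.8) = 238.44

238.44


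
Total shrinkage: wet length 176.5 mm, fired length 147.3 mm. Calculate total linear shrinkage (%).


TS = (176.5 - 147.3) / 176.5 * 100 = 16.54%

16.54


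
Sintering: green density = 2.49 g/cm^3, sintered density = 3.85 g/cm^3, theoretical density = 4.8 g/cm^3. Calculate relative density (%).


Relative = 3.85 / 4.8 * 100 = 80.2%

80.2


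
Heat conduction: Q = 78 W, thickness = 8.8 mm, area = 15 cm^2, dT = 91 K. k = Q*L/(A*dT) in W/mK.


k = 78*8.8/1000/(15/10000*91) = 5.03 W/mK

5.03


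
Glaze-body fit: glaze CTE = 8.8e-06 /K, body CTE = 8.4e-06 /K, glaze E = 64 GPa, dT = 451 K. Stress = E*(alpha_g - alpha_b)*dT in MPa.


Stress = 64*1000*(8.8e-06 - 8.4e-06)*451 = 11.5 MPa

11.5


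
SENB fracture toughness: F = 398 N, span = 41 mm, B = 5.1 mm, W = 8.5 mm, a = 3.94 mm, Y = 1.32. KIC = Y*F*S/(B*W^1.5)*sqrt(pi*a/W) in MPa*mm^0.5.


KIC = 1.32*398*41/(5.1*8.5^1.5)*sqrt(pi*3.94/8.5) = 205.66

205.66


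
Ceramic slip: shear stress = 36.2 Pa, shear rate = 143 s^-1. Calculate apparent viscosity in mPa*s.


eta = tau/gamma * 1000 = 36.2/143 * 1000 = 253.1 mPa*s

253.1


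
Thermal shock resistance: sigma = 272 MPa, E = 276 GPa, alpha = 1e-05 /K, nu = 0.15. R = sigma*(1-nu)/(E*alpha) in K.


R = 272*(1-0.15)/(276*1000*1e-05) = 84 K

84


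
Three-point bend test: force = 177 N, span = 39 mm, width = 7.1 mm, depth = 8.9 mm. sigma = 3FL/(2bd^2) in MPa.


sigma = 3*177*39/(2*7.1*8.9^2) = 18.4 MPa

18.4


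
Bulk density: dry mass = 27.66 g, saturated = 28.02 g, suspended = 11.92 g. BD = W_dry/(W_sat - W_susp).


BD = 27.66 / (28.02 - 11.92) = 27.66 / 16.1 = 1.718 g/cm^3

1.718


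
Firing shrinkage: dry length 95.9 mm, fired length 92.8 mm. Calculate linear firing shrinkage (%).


FS = (95.9 - 92.8) / 95.9 * 100 = 3.23%

3.23


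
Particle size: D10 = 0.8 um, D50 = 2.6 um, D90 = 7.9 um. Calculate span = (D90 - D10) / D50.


Span = (7.9 - 0.8) / 2.6 = 7.1 / 2.6 = 2.731

2.731


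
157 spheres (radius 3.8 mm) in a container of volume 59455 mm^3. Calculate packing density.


V_sphere = 4/3*pi*3.8^3 = 229.8473 mm^3
Total V = 157*229.8473 = 36086.0261 mm^3
PD = 36086.0261 / 59455 = 0.607

0.607


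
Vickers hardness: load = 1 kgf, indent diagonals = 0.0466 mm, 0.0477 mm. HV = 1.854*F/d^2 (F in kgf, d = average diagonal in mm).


d_avg = (0.0466+0.0477)/2 = 0.04715 mm
HV = 1.854*1/0.04715^2 = 834

834


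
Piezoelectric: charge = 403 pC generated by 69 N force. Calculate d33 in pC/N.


d33 = 403 / 69 = 5.8 pC/N

5.8


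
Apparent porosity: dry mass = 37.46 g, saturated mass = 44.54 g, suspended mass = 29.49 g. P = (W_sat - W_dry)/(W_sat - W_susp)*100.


P = (44.54 - 37.46) / (44.54 - 29.49) * 100 = 7.08 / 15.05 * 100 = 47.0%

47.0


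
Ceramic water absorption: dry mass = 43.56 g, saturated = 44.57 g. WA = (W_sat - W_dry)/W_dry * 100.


WA = (44.57 - 43.56) / 43.56 * 100 = 2.32%

2.32


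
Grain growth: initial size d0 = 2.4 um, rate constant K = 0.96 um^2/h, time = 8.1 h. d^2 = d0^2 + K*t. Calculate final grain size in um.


d^2 = 2.4^2 + 0.96*8.1 = 13.536
d = sqrt(13.536) = 3.68 um

3.68


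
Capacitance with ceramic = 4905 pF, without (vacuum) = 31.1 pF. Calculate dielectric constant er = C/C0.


er = 4905 / 31.1 = 157.72

157.72


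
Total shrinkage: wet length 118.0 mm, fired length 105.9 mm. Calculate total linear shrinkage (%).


TS = (118.0 - 105.9) / 118.0 * 100 = 10.25%

10.25


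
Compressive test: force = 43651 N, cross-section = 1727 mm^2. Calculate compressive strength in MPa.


CS = 43651 / 1727 = 25.3 MPa

25.3


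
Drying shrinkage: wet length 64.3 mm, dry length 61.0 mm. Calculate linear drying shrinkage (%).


DS = (64.3 - 61.0) / 64.3 * 100 = 5.13%

5.13


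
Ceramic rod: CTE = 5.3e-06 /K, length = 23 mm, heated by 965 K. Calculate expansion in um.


dL = 5.3e-06 * 23 * 965 * 1000 = 117.634 um

117.634


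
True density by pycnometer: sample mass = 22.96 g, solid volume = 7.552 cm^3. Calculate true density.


TD = 22.96 / 7.552 = 3.04 g/cm^3

3.04


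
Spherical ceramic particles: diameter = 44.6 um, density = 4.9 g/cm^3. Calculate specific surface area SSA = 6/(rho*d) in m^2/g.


SSA = 6 / (4.9 * 44.6) = 0.027 m^2/g

0.027


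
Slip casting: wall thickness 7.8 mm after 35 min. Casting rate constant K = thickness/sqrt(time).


K = 7.8 / sqrt(35) = 7.8 / 5.9161 = 1.318 mm/min^0.5

1.318


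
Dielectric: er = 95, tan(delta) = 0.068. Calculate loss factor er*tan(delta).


Loss = 95 * 0.068 = 6.46

6.46


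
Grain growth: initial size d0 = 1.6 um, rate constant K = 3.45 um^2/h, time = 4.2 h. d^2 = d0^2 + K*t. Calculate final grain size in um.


d^2 = 1.6^2 + 3.45*4.2 = 17.05
d = sqrt(17.05) = 4.13 um

4.13


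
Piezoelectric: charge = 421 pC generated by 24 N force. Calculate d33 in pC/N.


d33 = 421 / 24 = 17.5 pC/N

17.5


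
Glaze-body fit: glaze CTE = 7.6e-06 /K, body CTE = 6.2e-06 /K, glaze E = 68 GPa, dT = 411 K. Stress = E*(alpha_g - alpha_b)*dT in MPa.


Stress = 68*1000*(7.6e-06 - 6.2e-06)*411 = 39.1 MPa

39.1


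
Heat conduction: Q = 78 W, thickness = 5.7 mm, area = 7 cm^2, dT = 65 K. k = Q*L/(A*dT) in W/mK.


k = 78*5.7/1000/(7/10000*65) = 9.77 W/mK

9.77


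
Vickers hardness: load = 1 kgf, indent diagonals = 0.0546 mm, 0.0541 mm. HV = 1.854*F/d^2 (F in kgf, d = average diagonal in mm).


d_avg = (0.0546+0.0541)/2 = 0.05435 mm
HV = 1.854*1/0.05435^2 = 628

628


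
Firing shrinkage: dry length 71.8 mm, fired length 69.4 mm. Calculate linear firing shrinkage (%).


FS = (71.8 - 69.4) / 71.8 * 100 = 3.34%

3.34


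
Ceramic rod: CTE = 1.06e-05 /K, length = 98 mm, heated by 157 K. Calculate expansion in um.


dL = 1.06e-05 * 98 * 157 * 1000 = 163.092 um

163.092


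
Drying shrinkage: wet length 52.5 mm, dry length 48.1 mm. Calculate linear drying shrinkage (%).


DS = (52.5 - 48.1) / 52.5 * 100 = 8.38%

8.38


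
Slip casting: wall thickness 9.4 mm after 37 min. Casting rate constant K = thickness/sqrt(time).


K = 9.4 / sqrt(37) = 9.4 / 6.0828 = 1.545 mm/min^0.5

1.545


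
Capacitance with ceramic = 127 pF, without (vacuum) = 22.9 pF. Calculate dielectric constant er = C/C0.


er = 127 / 22.9 = 5.55

5.55


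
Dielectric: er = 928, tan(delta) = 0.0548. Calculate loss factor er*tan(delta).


Loss = 928 * 0.0548 = 50.854

50.854


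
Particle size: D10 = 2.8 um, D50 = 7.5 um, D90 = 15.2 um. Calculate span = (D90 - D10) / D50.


Span = (15.2 - 2.8) / 7.5 = 12.4 / 7.5 = 1.653

1.653


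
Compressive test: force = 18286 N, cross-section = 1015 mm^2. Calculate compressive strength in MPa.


CS = 18286 / 1015 = 18.0 MPa

18.0


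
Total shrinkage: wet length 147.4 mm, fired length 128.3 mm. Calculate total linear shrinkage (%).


TS = (147.4 - 128.3) / 147.4 * 100 = 12.96%

12.96


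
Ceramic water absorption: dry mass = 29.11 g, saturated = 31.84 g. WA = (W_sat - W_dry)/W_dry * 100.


WA = (31.84 - 29.11) / 29.11 * 100 = 9.38%

9.38


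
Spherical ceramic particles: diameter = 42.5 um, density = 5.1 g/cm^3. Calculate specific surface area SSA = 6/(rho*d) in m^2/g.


SSA = 6 / (5.1 * 42.5) = 0.028 m^2/g

0.028


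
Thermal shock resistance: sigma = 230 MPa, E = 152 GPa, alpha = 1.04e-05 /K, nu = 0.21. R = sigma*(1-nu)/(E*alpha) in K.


R = 230*(1-0.21)/(152*1000*1.04e-05) = 115 K

115


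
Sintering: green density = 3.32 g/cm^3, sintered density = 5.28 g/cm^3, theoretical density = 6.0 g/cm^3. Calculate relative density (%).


Relative = 5.28 / 6.0 * 100 = 88.0%

88.0


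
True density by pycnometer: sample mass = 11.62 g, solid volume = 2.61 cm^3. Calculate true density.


TD = 11.62 / 2.61 = 4.452 g/cm^3

4.452


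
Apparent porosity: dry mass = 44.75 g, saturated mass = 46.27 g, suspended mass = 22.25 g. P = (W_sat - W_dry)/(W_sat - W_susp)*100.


P = (46.27 - 44.75) / (46.27 - 22.25) * 100 = 1.52 / 24.02 * 100 = 6.3%

6.3


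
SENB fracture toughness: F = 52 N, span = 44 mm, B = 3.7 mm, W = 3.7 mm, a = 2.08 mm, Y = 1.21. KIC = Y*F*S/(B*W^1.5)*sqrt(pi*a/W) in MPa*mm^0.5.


KIC = 1.21*52*44/(3.7*3.7^1.5)*sqrt(pi*2.08/3.7) = 139.71

139.71


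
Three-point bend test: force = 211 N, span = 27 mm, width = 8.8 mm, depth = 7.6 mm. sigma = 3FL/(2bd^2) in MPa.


sigma = 3*211*27/(2*8.8*7.6^2) = 16.8 MPa

16.8


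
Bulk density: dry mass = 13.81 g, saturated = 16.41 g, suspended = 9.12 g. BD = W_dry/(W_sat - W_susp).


BD = 13.81 / (16.41 - 9.12) = 13.81 / 7.29 = 1.894 g/cm^3

1.894
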